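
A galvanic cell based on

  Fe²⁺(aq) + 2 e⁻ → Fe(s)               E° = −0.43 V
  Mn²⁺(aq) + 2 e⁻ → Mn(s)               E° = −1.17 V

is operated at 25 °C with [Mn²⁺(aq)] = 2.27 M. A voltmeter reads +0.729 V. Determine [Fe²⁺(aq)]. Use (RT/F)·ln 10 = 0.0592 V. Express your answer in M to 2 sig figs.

0.96 M

Fe²⁺/Fe is the cathode (higher E°); E°cell = −0.43 − (−1.17) = +0.74 V with n = 2.
Since E = E° − (0.0592/n)·log Q, log Q = n(E° − E)/0.0592 = 0.372.
The balanced reaction is Fe²⁺(aq) + Mn(s) → Fe(s) + Mn²⁺(aq), so Q = [Mn²⁺(aq)] / [Fe²⁺(aq)].
Isolating [Fe²⁺(aq)] in Q = 10^{0.372} yields log [Fe²⁺(aq)] = −0.016, i.e. 0.96 M.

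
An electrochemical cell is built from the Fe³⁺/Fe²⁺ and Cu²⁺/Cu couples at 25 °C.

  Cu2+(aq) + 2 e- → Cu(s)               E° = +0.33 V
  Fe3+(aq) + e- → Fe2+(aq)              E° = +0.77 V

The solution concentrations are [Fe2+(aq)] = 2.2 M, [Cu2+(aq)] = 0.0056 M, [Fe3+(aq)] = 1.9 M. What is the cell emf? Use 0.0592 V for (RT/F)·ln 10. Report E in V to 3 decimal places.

+0.503 V

The Fe³⁺/Fe²⁺ couple has the more positive E°, so it is the cathode; Cu²⁺/Cu is the anode.
E°cell = E°cat − E°an = +0.77 − (+0.33) = +0.44 V; n = 2.
For the overall reaction 2 Fe3+(aq) + Cu(s) → 2 Fe2+(aq) + Cu2+(aq), Q = ([Fe2+(aq)]^2·[Cu2+(aq)]) / [Fe3+(aq)]^2 = 0.00751, giving log Q = −2.124.
E = E° − (0.0592/n)·log Q = +0.44 − (0.0592/2)(−2.124) = +0.503 V.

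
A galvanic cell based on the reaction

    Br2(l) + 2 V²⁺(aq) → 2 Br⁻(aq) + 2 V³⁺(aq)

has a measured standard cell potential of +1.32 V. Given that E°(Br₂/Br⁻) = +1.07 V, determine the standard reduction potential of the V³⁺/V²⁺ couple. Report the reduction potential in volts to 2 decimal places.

In the reaction as written the Br₂/Br⁻ couple is reduced (cathode) and V³⁺/V²⁺ is oxidized (anode), so E°cell = E°(Br₂/Br⁻) − E°(V³⁺/V²⁺).
E°(V³⁺/V²⁺) = E°(cathode) − E°cell = +1.07 − (+1.32) = −0.25 V.

−0.25 V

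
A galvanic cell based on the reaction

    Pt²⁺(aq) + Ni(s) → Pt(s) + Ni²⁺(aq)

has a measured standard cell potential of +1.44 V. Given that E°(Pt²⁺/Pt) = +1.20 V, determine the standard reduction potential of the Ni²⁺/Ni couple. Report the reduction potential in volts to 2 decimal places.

−0.24 V

In the reaction as written the Pt²⁺/Pt couple is reduced (cathode) and Ni²⁺/Ni is oxidized (anode), so E°cell = E°(Pt²⁺/Pt) − E°(Ni²⁺/Ni).
E°(Ni²⁺/Ni) = E°(cathode) − E°cell = +1.20 − (+1.44) = −0.24 V.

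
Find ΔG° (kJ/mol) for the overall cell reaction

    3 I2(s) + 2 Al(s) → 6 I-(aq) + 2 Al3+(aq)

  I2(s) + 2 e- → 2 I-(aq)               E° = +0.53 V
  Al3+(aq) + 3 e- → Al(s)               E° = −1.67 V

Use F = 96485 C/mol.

In the reaction as written I2(s) is reduced, so the I₂/I⁻ couple is the cathode and Al³⁺/Al is the anode.
E°cell = +0.53 − (−1.67) = +2.20 V; balancing electrons gives n = 6.
ΔG° = −nFE°cell = −(6)(96485)(+2.20) J/mol = −1274 kJ/mol.

−1274 kJ/mol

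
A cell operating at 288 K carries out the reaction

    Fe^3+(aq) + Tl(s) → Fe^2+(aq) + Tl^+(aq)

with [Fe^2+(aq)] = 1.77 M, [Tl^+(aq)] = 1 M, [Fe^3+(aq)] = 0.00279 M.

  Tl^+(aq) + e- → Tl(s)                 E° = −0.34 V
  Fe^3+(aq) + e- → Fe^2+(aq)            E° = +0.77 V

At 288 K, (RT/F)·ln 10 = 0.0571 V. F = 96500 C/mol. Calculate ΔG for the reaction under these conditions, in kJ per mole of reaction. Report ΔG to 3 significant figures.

−91.7 kJ/mol

With Fe³⁺/Fe²⁺ reduced at the cathode, E°cell = +0.77 − (−0.34) = +1.11 V and n = 1.
Here Q = ([Fe^2+(aq)]·[Tl^+(aq)]) / [Fe^3+(aq)] = 634 (log Q = 2.802), giving E = +1.11 − (0.0571/1)·(2.802) = +0.9500 V.
Finally ΔG = −nFE = −(1)(96500 C/mol)(+0.9500 V) = −91.7 kJ/mol.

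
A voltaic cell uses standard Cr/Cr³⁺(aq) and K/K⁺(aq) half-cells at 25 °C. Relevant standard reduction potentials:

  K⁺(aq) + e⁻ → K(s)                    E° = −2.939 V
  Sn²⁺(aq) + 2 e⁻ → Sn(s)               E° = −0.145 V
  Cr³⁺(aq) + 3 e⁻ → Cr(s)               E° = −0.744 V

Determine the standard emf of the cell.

+2.195 V

The Cr³⁺/Cr couple has the higher E°, so Cr ion is reduced (cathode) and K is oxidized (anode).
E°cell = E°(cathode) − E°(anode) = −0.744 − (−2.939) = +2.195 V.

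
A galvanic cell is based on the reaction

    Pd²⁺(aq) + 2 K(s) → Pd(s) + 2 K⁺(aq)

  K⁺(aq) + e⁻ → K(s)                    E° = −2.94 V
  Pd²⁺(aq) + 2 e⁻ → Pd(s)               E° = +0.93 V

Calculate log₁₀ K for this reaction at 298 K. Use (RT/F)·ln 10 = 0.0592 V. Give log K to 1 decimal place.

log K = 130.7

The Pd²⁺/Pd couple is reduced (cathode); E°cell = +0.93 − (−2.94) = +3.87 V with n = 2.
At equilibrium E = 0, so log K = nE°cell / 0.0592 = (2)(+3.87) / 0.0592 = 130.7.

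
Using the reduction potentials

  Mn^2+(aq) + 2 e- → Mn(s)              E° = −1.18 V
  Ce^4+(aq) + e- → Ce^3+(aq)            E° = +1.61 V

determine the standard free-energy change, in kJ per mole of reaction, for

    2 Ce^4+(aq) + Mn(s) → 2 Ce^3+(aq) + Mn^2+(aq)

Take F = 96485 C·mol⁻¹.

In the reaction as written Ce^4+(aq) is reduced, so the Ce⁴⁺/Ce³⁺ couple is the cathode and Mn²⁺/Mn is the anode.
E°cell = +1.61 − (−1.18) = +2.79 V; balancing electrons gives n = 2.
ΔG° = −nFE°cell = −(2)(96485)(+2.79) J/mol = −538 kJ/mol.

−538 kJ/mol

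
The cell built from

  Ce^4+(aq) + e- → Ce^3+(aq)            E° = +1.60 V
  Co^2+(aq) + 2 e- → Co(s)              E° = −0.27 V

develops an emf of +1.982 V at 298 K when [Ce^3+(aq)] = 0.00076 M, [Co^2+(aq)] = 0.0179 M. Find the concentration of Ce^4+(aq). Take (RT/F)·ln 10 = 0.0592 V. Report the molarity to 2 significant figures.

Ce⁴⁺/Ce³⁺ is the cathode (higher E°); E°cell = +1.60 − (−0.27) = +1.87 V with n = 2.
Since E = E° − (0.0592/n)·log Q, log Q = n(E° − E)/0.0592 = −3.784.
The balanced reaction is 2 Ce^4+(aq) + Co(s) → 2 Ce^3+(aq) + Co^2+(aq), so Q = ([Ce^3+(aq)]^2·[Co^2+(aq)]) / [Ce^4+(aq)]^2.
Substituting the known concentrations and solving, log [Ce^4+(aq)] = −2.101 and [Ce^4+(aq)] = 0.0079 M.

0.0079 M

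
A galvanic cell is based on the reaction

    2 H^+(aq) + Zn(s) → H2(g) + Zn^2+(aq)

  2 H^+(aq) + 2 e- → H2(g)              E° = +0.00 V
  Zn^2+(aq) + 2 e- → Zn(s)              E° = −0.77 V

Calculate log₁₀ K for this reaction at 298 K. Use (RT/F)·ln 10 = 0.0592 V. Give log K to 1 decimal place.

log K = 26.0

The 2H⁺/H₂ couple is reduced (cathode); E°cell = +0.00 − (−0.77) = +0.77 V with n = 2.
At equilibrium E = 0, so log K = nE°cell / 0.0592 = (2)(+0.77) / 0.0592 = 26.0.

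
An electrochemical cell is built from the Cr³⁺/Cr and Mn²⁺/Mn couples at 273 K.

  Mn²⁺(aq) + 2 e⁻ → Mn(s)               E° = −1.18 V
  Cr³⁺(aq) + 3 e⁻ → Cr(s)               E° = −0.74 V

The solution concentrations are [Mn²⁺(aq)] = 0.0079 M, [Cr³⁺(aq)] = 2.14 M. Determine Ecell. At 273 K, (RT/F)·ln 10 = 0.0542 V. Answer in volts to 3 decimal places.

Cr³⁺/Cr is reduced (cathode, E° = −0.74 V) and Mn²⁺/Mn is oxidized (anode).
The standard potential is −0.74 − (−1.18) = +0.44 V and the balanced reaction transfers n = 6 electrons.
Balancing gives 2 Cr³⁺(aq) + 3 Mn(s) → 2 Cr(s) + 3 Mn²⁺(aq); hence Q = [Mn²⁺(aq)]^3 / [Cr³⁺(aq)]^2 = 1.08×10^−7 (log Q = −6.968).
By the Nernst equation, E = +0.44 − (0.0542/6)·(−6.968) = +0.503 V.

+0.503 V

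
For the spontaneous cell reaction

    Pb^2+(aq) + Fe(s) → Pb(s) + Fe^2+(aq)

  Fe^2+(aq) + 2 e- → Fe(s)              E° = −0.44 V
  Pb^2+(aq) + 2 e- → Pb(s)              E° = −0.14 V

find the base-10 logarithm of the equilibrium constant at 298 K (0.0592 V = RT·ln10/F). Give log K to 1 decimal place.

The Pb²⁺/Pb couple is reduced (cathode); E°cell = −0.14 − (−0.44) = +0.30 V with n = 2.
At equilibrium E = 0, so log K = nE°cell / 0.0592 = (2)(+0.30) / 0.0592 = 10.1.

log K = 10.1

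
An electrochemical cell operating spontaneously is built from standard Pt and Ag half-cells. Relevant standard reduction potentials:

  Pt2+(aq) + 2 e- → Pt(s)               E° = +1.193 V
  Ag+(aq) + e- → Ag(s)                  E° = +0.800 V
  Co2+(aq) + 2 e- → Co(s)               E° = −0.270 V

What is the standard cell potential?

+0.393 V

Of the two couples in this cell, the one with the more positive reduction potential is reduced at the cathode: here that is Pt²⁺/Pt (+1.193 V); Ag⁺/Ag (+0.800 V) is the anode.
E°cell = E°(cathode) − E°(anode) = +1.193 − (+0.800) = +0.393 V.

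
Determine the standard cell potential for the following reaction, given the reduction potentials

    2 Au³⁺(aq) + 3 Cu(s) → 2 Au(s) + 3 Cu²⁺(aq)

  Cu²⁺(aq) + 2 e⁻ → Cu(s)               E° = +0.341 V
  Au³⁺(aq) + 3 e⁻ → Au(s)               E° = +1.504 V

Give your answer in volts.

+1.163 V

In the reaction as written, Au³⁺(aq) is reduced (cathode) and Cu²⁺(aq) is produced by oxidation at the anode.
E°cell = E°(cathode) − E°(anode) = +1.504 − (+0.341) = +1.163 V.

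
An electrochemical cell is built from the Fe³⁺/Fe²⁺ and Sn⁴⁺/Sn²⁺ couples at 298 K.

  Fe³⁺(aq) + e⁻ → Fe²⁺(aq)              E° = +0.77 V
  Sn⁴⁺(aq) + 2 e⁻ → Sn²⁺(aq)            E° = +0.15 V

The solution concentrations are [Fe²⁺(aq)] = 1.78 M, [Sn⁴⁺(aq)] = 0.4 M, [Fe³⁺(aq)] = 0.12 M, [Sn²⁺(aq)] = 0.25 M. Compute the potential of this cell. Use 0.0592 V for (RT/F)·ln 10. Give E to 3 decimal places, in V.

+0.545 V

The Fe³⁺/Fe²⁺ couple has the more positive E°, so it is the cathode; Sn⁴⁺/Sn²⁺ is the anode.
E°cell = E°cat − E°an = +0.77 − (+0.15) = +0.62 V; n = 2.
The balanced reaction is 2 Fe³⁺(aq) + Sn²⁺(aq) → 2 Fe²⁺(aq) + Sn⁴⁺(aq), so Q = ([Fe²⁺(aq)]^2·[Sn⁴⁺(aq)]) / ([Fe³⁺(aq)]^2·[Sn²⁺(aq)]) = 352 and log Q = 2.547.
E = E° − (0.0592/n)·log Q = +0.62 − (0.0592/2)(2.547) = +0.545 V.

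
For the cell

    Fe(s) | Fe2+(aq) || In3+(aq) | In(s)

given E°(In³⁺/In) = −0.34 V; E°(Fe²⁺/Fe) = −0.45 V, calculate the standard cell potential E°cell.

By convention the left-hand electrode in cell notation is the anode (oxidation) and the right-hand electrode is the cathode (reduction).
E°cell = E°(right) − E°(left) = −0.34 − (−0.45) = +0.11 V.

+0.11 V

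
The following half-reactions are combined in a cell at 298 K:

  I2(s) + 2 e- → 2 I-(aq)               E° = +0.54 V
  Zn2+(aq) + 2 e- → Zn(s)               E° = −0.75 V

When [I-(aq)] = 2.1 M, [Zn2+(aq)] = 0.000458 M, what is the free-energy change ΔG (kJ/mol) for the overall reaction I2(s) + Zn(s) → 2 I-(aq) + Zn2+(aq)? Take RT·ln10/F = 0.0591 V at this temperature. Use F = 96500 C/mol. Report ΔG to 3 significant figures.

The standard cell potential is +0.54 − (−0.75) = +1.29 V, with n = 2 electrons in the balanced equation.
The reaction quotient is [I-(aq)]^2·[Zn2+(aq)] = 0.00202; by Nernst, E = +1.29 − (0.0591/2)(−2.695) = +1.3696 V.
ΔG = −nFE = −(2)(96500)(+1.3696) J/mol = −264 kJ/mol.

−264 kJ/mol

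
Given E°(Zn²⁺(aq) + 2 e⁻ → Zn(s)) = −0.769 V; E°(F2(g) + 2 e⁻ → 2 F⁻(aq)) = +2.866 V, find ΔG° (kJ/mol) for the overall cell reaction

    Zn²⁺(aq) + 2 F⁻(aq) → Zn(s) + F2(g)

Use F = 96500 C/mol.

+702 kJ/mol

In the reaction as written Zn²⁺(aq) is reduced, so the Zn²⁺/Zn couple is the cathode and F₂/F⁻ is the anode.
E°cell = −0.769 − (+2.866) = −3.635 V; balancing electrons gives n = 2.
ΔG° = −nFE°cell = −(2)(96500)(−3.635) J/mol = +702 kJ/mol.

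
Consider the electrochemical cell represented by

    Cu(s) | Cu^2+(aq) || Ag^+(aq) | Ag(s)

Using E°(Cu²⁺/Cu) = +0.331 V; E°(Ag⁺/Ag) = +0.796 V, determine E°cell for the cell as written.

By convention the left-hand electrode in cell notation is the anode (oxidation) and the right-hand electrode is the cathode (reduction).
E°cell = E°(right) − E°(left) = +0.796 − (+0.331) = +0.465 V.

+0.465 V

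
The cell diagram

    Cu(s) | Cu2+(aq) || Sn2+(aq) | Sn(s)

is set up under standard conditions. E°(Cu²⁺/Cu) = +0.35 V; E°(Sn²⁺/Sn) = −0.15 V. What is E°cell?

By convention the left-hand electrode in cell notation is the anode (oxidation) and the right-hand electrode is the cathode (reduction).
E°cell = E°(right) − E°(left) = −0.15 − (+0.35) = −0.50 V.
The negative sign shows that, as written, the cell would require an external voltage to drive the reaction.

−0.50 V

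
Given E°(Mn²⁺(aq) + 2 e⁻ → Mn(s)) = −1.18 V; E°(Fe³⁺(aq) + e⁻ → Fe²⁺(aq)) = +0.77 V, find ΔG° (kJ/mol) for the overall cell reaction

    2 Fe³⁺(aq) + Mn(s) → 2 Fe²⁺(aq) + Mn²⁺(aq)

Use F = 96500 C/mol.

−376 kJ/mol

In the reaction as written Fe³⁺(aq) is reduced, so the Fe³⁺/Fe²⁺ couple is the cathode and Mn²⁺/Mn is the anode.
E°cell = +0.77 − (−1.18) = +1.95 V; balancing electrons gives n = 2.
ΔG° = −nFE°cell = −(2)(96500)(+1.95) J/mol = −376 kJ/mol.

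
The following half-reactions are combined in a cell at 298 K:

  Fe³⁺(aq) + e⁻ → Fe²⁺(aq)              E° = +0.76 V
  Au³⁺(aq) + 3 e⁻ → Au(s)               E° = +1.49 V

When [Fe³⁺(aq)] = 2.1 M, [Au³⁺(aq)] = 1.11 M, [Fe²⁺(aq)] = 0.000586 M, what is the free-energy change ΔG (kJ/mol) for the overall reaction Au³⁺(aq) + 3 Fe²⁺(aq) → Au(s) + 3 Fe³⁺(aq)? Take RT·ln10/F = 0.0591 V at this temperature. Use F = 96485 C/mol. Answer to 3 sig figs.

The standard cell potential is +1.49 − (+0.76) = +0.73 V, with n = 3 electrons in the balanced equation.
Here Q = [Fe³⁺(aq)]^3 / ([Au³⁺(aq)]·[Fe²⁺(aq)]^3) = 4.15×10^10 (log Q = 10.618), giving E = +0.73 − (0.0591/3)·(10.618) = +0.5208 V.
ΔG = −nFE = −(3)(96485)(+0.5208) J/mol = −151 kJ/mol.

−151 kJ/mol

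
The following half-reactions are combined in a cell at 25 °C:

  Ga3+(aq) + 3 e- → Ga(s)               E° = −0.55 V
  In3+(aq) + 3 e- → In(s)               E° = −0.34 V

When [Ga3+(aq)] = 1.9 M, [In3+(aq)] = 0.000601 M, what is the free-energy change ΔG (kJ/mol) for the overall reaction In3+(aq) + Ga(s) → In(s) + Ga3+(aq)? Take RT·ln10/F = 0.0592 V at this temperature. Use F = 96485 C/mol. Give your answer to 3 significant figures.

−40.8 kJ/mol

The standard cell potential is −0.34 − (−0.55) = +0.21 V, with n = 3 electrons in the balanced equation.
Here Q = [Ga3+(aq)] / [In3+(aq)] = 3.16×10^3 (log Q = 3.500), giving E = +0.21 − (0.0592/3)·(3.500) = +0.1409 V.
Then ΔG = −nFE = −3 × 96485 × +0.1409 J/mol = −40.8 kJ/mol.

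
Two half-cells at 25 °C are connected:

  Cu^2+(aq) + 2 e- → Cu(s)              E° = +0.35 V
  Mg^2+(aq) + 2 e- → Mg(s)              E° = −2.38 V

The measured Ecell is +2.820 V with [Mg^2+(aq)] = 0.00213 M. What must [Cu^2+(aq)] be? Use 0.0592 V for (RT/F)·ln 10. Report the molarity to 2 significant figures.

2.3 M

The Cu²⁺/Cu couple has the larger reduction potential, so it is the cathode: E°cell = +0.35 − (−2.38) = +2.73 V and n = 2.
Rearranging E = E° − (0.0592/n)·log Q gives log Q = 2(+2.73 − (+2.820))/0.0592 = −3.041.
The balanced reaction is Cu^2+(aq) + Mg(s) → Cu(s) + Mg^2+(aq), so Q = [Mg^2+(aq)] / [Cu^2+(aq)].
Substituting the known concentrations and solving, log [Cu^2+(aq)] = 0.369 and [Cu^2+(aq)] = 2.3 M.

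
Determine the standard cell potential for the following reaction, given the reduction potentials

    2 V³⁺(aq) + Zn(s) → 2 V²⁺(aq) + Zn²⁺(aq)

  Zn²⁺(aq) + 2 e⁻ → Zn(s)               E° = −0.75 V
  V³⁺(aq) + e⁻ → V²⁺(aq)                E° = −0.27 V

+0.48 V

V³⁺(aq) gains electrons, so the V³⁺/V²⁺ couple is the cathode; the Zn²⁺/Zn couple is the anode.
E°cell = E°(cathode) − E°(anode) = −0.27 − (−0.75) = +0.48 V.
The positive value indicates the reaction is spontaneous as written.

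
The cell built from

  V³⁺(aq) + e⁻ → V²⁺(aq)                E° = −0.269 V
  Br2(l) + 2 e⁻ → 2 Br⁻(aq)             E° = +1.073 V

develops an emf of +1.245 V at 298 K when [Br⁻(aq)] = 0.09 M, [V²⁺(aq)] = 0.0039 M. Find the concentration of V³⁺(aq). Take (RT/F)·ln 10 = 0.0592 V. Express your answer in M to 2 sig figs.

The Br₂/Br⁻ couple has the larger reduction potential, so it is the cathode: E°cell = +1.073 − (−0.269) = +1.342 V and n = 2.
Rearranging E = E° − (0.0592/n)·log Q gives log Q = 2(+1.342 − (+1.245))/0.0592 = 3.277.
The balanced reaction is Br2(l) + 2 V²⁺(aq) → 2 Br⁻(aq) + 2 V³⁺(aq), so Q = ([Br⁻(aq)]^2·[V³⁺(aq)]^2) / [V²⁺(aq)]^2.
Substituting the known concentrations and solving, log [V³⁺(aq)] = 0.275 and [V³⁺(aq)] = 1.9 M.

1.9 M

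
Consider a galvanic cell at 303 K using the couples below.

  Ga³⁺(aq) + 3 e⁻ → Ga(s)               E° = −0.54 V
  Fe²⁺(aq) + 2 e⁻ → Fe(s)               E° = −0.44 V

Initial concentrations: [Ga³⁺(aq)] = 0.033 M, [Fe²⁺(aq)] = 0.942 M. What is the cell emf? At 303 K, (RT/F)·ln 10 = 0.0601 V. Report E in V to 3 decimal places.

The Fe²⁺/Fe couple has the more positive E°, so it is the cathode; Ga³⁺/Ga is the anode.
E°cell = E°cat − E°an = −0.44 − (−0.54) = +0.10 V; n = 6.
Balancing gives 3 Fe²⁺(aq) + 2 Ga(s) → 3 Fe(s) + 2 Ga³⁺(aq); hence Q = [Ga³⁺(aq)]^2 / [Fe²⁺(aq)]^3 = 0.0013 (log Q = −2.885).
By the Nernst equation, E = +0.10 − (0.0601/6)·(−2.885) = +0.129 V.

+0.129 V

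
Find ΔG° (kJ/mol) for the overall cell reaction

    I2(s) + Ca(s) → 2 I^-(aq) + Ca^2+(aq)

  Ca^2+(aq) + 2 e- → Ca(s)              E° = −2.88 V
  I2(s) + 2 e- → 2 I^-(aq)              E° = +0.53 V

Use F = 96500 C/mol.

−658 kJ/mol

In the reaction as written I2(s) is reduced, so the I₂/I⁻ couple is the cathode and Ca²⁺/Ca is the anode.
E°cell = +0.53 − (−2.88) = +3.41 V; balancing electrons gives n = 2.
ΔG° = −nFE°cell = −(2)(96500)(+3.41) J/mol = −658 kJ/mol.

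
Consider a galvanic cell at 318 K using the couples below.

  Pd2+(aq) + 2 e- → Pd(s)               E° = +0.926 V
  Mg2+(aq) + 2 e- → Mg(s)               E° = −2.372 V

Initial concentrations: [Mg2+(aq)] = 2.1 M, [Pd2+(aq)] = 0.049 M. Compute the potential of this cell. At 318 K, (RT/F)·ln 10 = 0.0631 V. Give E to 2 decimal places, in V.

+3.25 V

Pd²⁺/Pd is reduced (cathode, E° = +0.926 V) and Mg²⁺/Mg is oxidized (anode).
The standard potential is +0.926 − (−2.372) = +3.298 V and the balanced reaction transfers n = 2 electrons.
For the overall reaction Pd2+(aq) + Mg(s) → Pd(s) + Mg2+(aq), Q = [Mg2+(aq)] / [Pd2+(aq)] = 42.9, giving log Q = 1.632.
E = E° − (0.0631/n)·log Q = +3.298 − (0.0631/2)(1.632) = +3.25 V.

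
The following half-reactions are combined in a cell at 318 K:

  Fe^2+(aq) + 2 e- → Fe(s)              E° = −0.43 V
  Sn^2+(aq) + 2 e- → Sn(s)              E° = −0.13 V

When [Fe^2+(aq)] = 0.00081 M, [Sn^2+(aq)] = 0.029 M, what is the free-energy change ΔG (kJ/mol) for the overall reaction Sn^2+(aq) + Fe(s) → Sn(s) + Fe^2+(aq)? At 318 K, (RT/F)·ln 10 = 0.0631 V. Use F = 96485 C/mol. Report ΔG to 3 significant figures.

With Sn²⁺/Sn reduced at the cathode, E°cell = −0.13 − (−0.43) = +0.30 V and n = 2.
Q = [Fe^2+(aq)] / [Sn^2+(aq)] = 0.0279, so log Q = −1.554 and E = +0.30 − (0.0631/2)(−1.554) = +0.3490 V.
Then ΔG = −nFE = −2 × 96485 × +0.3490 J/mol = −67.3 kJ/mol.

−67.3 kJ/mol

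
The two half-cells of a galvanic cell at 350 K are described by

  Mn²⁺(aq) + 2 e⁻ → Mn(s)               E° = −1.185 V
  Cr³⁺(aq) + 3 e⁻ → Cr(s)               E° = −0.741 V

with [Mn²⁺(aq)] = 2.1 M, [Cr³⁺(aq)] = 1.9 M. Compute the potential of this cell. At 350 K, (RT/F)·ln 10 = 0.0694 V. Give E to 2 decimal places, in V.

The Cr³⁺/Cr couple has the more positive E°, so it is the cathode; Mn²⁺/Mn is the anode.
The standard potential is −0.741 − (−1.185) = +0.444 V and the balanced reaction transfers n = 6 electrons.
For the overall reaction 2 Cr³⁺(aq) + 3 Mn(s) → 2 Cr(s) + 3 Mn²⁺(aq), Q = [Mn²⁺(aq)]^3 / [Cr³⁺(aq)]^2 = 2.57, giving log Q = 0.409.
Applying E = E° − (RT ln10/nF)·log Q gives +0.444 − (0.0694/6)(0.409) = +0.44 V.

+0.44 V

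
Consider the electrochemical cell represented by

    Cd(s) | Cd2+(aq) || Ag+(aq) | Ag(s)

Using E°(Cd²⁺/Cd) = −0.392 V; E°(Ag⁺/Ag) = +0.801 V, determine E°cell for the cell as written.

+1.193 V

By convention the left-hand electrode in cell notation is the anode (oxidation) and the right-hand electrode is the cathode (reduction).
E°cell = E°(right) − E°(left) = +0.801 − (−0.392) = +1.193 V.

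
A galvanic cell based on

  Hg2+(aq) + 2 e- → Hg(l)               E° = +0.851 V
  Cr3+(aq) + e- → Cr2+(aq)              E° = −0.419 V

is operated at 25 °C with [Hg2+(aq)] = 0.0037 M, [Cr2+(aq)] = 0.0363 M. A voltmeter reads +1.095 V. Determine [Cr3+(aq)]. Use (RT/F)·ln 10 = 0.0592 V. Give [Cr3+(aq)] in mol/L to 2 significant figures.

With Hg²⁺/Hg at the cathode and Cr³⁺/Cr²⁺ at the anode, E°cell = +0.851 − (−0.419) = +1.270 V (n = 2).
From the Nernst equation, log Q = n(E° − E)/0.0592 = 2·(+1.270 − (+1.095))/0.0592 = 5.912.
The balanced reaction is Hg2+(aq) + 2 Cr2+(aq) → Hg(l) + 2 Cr3+(aq), so Q = [Cr3+(aq)]^2 / ([Hg2+(aq)]·[Cr2+(aq)]^2).
Substituting the known concentrations and solving, log [Cr3+(aq)] = 0.300 and [Cr3+(aq)] = 2.0 M.

2.0 M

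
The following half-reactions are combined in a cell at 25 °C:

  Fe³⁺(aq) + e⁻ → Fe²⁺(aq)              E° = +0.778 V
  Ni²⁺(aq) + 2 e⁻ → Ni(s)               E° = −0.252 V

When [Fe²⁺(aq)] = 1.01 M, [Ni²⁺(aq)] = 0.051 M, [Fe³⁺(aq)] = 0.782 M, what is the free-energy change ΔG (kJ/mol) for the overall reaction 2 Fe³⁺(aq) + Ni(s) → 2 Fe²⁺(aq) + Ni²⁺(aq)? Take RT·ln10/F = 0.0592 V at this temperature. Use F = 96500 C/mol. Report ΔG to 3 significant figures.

The standard cell potential is +0.778 − (−0.252) = +1.030 V, with n = 2 electrons in the balanced equation.
Q = ([Fe²⁺(aq)]^2·[Ni²⁺(aq)]) / [Fe³⁺(aq)]^2 = 0.0851, so log Q = −1.070 and E = +1.030 − (0.0592/2)(−1.070) = +1.0617 V.
Finally ΔG = −nFE = −(2)(96500 C/mol)(+1.0617 V) = −205 kJ/mol.

−205 kJ/mol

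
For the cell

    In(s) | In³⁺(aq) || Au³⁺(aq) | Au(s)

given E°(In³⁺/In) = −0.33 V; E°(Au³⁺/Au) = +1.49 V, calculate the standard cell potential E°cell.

+1.82 V

By convention the left-hand electrode in cell notation is the anode (oxidation) and the right-hand electrode is the cathode (reduction).
E°cell = E°(right) − E°(left) = +1.49 − (−0.33) = +1.82 V.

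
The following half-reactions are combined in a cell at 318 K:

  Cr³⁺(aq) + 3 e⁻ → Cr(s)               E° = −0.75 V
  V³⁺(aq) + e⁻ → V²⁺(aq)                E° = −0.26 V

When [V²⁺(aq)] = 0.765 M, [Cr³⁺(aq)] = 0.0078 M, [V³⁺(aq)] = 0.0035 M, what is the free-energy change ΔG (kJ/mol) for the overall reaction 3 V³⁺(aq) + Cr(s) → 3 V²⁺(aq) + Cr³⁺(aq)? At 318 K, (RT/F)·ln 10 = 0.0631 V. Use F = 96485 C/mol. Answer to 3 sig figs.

−112 kJ/mol

The standard cell potential is −0.26 − (−0.75) = +0.49 V, with n = 3 electrons in the balanced equation.
Q = ([V²⁺(aq)]^3·[Cr³⁺(aq)]) / [V³⁺(aq)]^3 = 8.14×10^4, so log Q = 4.911 and E = +0.49 − (0.0631/3)(4.911) = +0.3867 V.
ΔG = −nFE = −(3)(96485)(+0.3867) J/mol = −112 kJ/mol.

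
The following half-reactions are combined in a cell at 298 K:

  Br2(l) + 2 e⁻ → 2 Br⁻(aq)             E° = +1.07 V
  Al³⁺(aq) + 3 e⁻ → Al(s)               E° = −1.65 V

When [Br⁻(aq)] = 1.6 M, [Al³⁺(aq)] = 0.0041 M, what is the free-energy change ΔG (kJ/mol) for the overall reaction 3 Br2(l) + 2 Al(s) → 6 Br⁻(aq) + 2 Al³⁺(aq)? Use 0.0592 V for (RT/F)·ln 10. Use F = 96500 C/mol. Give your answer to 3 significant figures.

With Br₂/Br⁻ reduced at the cathode, E°cell = +1.07 − (−1.65) = +2.72 V and n = 6.
Q = [Br⁻(aq)]^6·[Al³⁺(aq)]^2 = 0.000282, so log Q = −3.550 and E = +2.72 − (0.0592/6)(−3.550) = +2.7550 V.
ΔG = −nFE = −(6)(96500)(+2.7550) J/mol = −1600 kJ/mol.

−1600 kJ/mol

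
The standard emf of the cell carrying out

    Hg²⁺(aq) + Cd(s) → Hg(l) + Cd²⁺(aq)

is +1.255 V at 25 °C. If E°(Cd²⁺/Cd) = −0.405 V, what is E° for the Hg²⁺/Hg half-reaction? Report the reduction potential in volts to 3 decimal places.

+0.850 V

In the reaction as written the Hg²⁺/Hg couple is reduced (cathode) and Cd²⁺/Cd is oxidized (anode), so E°cell = E°(Hg²⁺/Hg) − E°(Cd²⁺/Cd).
E°(Hg²⁺/Hg) = E°cell + E°(anode) = +1.255 + (−0.405) = +0.850 V.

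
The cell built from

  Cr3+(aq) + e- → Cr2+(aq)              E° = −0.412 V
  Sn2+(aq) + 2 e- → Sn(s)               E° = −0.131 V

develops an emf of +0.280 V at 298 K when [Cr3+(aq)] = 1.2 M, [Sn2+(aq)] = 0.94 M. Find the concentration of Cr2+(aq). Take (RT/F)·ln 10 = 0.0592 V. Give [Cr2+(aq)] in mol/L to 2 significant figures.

1.2 M

The Sn²⁺/Sn couple has the larger reduction potential, so it is the cathode: E°cell = −0.131 − (−0.412) = +0.281 V and n = 2.
From the Nernst equation, log Q = n(E° − E)/0.0592 = 2·(+0.281 − (+0.280))/0.0592 = 0.034.
Balancing electrons gives Sn2+(aq) + 2 Cr2+(aq) → Sn(s) + 2 Cr3+(aq); thus Q = [Cr3+(aq)]^2 / ([Sn2+(aq)]·[Cr2+(aq)]^2).
Substituting the known concentrations and solving, log [Cr2+(aq)] = 0.076 and [Cr2+(aq)] = 1.2 M.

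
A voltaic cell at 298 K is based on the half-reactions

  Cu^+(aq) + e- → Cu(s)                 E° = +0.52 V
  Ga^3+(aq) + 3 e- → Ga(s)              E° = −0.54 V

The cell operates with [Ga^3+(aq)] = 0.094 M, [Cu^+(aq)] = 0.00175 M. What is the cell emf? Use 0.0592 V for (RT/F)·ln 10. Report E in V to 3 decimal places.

Since E°(Cu⁺/Cu) > E°(Ga³⁺/Ga), Cu⁺/Cu serves as the cathode.
E°cell = E°cat − E°an = +0.52 − (−0.54) = +1.06 V; n = 3.
For the overall reaction 3 Cu^+(aq) + Ga(s) → 3 Cu(s) + Ga^3+(aq), Q = [Ga^3+(aq)] / [Cu^+(aq)]^3 = 1.75×10^7, giving log Q = 7.244.
Applying E = E° − (RT ln10/nF)·log Q gives +1.06 − (0.0592/3)(7.244) = +0.917 V.

+0.917 V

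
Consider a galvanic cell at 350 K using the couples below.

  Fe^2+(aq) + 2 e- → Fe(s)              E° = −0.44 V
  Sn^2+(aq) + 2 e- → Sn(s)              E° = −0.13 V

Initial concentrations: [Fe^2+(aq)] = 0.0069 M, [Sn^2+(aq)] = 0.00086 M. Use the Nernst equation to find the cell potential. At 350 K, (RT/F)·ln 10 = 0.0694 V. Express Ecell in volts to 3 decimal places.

Since E°(Sn²⁺/Sn) > E°(Fe²⁺/Fe), Sn²⁺/Sn serves as the cathode.
The standard potential is −0.13 − (−0.44) = +0.31 V and the balanced reaction transfers n = 2 electrons.
For the overall reaction Sn^2+(aq) + Fe(s) → Sn(s) + Fe^2+(aq), Q = [Fe^2+(aq)] / [Sn^2+(aq)] = 8.02, giving log Q = 0.904.
By the Nernst equation, E = +0.31 − (0.0694/2)·(0.904) = +0.279 V.

+0.279 V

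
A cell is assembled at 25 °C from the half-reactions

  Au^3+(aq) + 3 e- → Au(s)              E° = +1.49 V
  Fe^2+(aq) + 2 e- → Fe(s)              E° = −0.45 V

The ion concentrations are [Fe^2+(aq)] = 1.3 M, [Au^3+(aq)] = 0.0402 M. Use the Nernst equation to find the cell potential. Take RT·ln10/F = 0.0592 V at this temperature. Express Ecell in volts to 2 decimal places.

+1.91 V

Au³⁺/Au is reduced (cathode, E° = +1.49 V) and Fe²⁺/Fe is oxidized (anode).
E°cell = E°cat − E°an = +1.49 − (−0.45) = +1.94 V; n = 6.
For the overall reaction 2 Au^3+(aq) + 3 Fe(s) → 2 Au(s) + 3 Fe^2+(aq), Q = [Fe^2+(aq)]^3 / [Au^3+(aq)]^2 = 1.36×10^3, giving log Q = 3.133.
By the Nernst equation, E = +1.94 − (0.0592/6)·(3.133) = +1.91 V.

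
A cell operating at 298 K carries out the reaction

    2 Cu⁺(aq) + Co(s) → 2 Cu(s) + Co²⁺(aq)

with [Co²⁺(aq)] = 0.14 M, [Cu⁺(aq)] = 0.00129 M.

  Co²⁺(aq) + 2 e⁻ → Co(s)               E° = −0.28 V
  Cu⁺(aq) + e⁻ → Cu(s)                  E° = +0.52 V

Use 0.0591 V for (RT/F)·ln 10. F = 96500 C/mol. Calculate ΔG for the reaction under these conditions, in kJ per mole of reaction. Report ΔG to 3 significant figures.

With Cu⁺/Cu reduced at the cathode, E°cell = +0.52 − (−0.28) = +0.80 V and n = 2.
The reaction quotient is [Co²⁺(aq)] / [Cu⁺(aq)]^2 = 8.41×10^4; by Nernst, E = +0.80 − (0.0591/2)(4.925) = +0.6545 V.
ΔG = −nFE = −(2)(96500)(+0.6545) J/mol = −126 kJ/mol.

−126 kJ/mol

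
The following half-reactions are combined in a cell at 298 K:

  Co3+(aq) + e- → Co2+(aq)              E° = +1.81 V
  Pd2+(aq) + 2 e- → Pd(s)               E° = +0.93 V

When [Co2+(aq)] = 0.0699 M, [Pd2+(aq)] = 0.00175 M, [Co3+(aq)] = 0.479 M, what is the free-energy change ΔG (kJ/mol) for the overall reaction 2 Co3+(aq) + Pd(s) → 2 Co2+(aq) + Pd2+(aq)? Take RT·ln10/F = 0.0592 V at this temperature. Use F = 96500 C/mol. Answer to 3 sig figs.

The standard cell potential is +1.81 − (+0.93) = +0.88 V, with n = 2 electrons in the balanced equation.
Q = ([Co2+(aq)]^2·[Pd2+(aq)]) / [Co3+(aq)]^2 = 3.73×10^−5, so log Q = −4.429 and E = +0.88 − (0.0592/2)(−4.429) = +1.0111 V.
Then ΔG = −nFE = −2 × 96500 × +1.0111 J/mol = −195 kJ/mol.

−195 kJ/mol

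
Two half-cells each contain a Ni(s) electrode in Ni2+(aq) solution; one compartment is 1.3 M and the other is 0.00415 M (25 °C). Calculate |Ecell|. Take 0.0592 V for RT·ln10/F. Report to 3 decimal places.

0.074 V

For a concentration cell E°cell = 0, since both electrodes use the same couple.
The compartment with the higher Ni2+(aq) concentration (1.3 M) acts as the cathode; ions are reduced there and produced at the dilute (0.00415 M) anode.
With n = 2, Ecell = −(0.0592/2)·log([dilute]/[conc]) = −(0.0592/2)·log(0.00415/1.3) = +0.074 V.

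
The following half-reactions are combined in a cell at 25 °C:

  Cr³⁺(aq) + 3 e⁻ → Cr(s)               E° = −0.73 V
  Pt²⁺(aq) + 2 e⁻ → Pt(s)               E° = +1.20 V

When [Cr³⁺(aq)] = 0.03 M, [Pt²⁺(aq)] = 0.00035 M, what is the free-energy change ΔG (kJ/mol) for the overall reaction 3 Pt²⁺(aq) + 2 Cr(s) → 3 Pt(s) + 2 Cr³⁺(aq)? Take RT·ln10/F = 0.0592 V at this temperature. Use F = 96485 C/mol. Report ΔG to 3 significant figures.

−1080 kJ/mol

With Pt²⁺/Pt reduced at the cathode, E°cell = +1.20 − (−0.73) = +1.93 V and n = 6.
The reaction quotient is [Cr³⁺(aq)]^2 / [Pt²⁺(aq)]^3 = 2.1×10^7; by Nernst, E = +1.93 − (0.0592/6)(7.322) = +1.8578 V.
Finally ΔG = −nFE = −(6)(96485 C/mol)(+1.8578 V) = −1080 kJ/mol.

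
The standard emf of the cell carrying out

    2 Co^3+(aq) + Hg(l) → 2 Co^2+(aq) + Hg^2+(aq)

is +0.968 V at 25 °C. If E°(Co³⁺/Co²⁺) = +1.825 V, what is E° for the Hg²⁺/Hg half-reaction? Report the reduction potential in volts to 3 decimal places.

+0.857 V

In the reaction as written the Co³⁺/Co²⁺ couple is reduced (cathode) and Hg²⁺/Hg is oxidized (anode), so E°cell = E°(Co³⁺/Co²⁺) − E°(Hg²⁺/Hg).
E°(Hg²⁺/Hg) = E°(cathode) − E°cell = +1.825 − (+0.968) = +0.857 V.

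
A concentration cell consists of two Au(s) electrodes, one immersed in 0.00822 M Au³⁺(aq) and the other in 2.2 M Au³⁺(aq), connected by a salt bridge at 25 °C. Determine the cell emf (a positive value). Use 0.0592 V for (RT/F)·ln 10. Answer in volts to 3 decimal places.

0.048 V

For a concentration cell E°cell = 0, since both electrodes use the same couple.
The compartment with the higher Au³⁺(aq) concentration (2.2 M) acts as the cathode; ions are reduced there and produced at the dilute (0.00822 M) anode.
With n = 3, Ecell = −(0.0592/3)·log([dilute]/[conc]) = −(0.0592/3)·log(0.00822/2.2) = +0.048 V.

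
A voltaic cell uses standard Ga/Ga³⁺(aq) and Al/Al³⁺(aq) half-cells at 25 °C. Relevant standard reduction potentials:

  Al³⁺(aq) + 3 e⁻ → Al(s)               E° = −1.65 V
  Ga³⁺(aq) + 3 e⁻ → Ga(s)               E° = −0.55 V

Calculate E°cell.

+1.10 V

Of the two couples in this cell, the one with the more positive reduction potential is reduced at the cathode: here that is Ga³⁺/Ga (−0.55 V); Al³⁺/Al (−1.65 V) is the anode.
E°cell = E°(cathode) − E°(anode) = −0.55 − (−1.65) = +1.10 V.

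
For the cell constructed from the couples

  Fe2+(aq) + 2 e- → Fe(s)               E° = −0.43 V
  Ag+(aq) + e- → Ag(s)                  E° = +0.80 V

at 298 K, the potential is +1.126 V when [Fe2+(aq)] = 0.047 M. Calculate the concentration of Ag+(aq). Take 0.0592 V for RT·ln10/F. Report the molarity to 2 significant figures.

0.0038 M

With Ag⁺/Ag at the cathode and Fe²⁺/Fe at the anode, E°cell = +0.80 − (−0.43) = +1.23 V (n = 2).
Rearranging E = E° − (0.0592/n)·log Q gives log Q = 2(+1.23 − (+1.126))/0.0592 = 3.514.
For 2 Ag+(aq) + Fe(s) → 2 Ag(s) + Fe2+(aq), the reaction quotient is Q = [Fe2+(aq)] / [Ag+(aq)]^2.
Isolating [Ag+(aq)] in Q = 10^{3.514} yields log [Ag+(aq)] = −2.421, i.e. 0.0038 M.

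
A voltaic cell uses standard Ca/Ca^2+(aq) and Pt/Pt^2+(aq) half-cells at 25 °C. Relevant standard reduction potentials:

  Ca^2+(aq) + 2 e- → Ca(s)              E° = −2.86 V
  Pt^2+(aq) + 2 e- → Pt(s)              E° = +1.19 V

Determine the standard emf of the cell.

+4.05 V

The Pt²⁺/Pt couple has the higher E°, so Pt ion is reduced (cathode) and Ca is oxidized (anode).
E°cell = E°(cathode) − E°(anode) = +1.19 − (−2.86) = +4.05 V.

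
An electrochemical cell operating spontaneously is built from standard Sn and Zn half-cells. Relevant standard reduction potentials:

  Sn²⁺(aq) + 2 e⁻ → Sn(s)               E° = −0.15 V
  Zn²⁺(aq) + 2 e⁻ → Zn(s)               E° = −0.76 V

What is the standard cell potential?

The Sn²⁺/Sn couple has the higher E°, so Sn ion is reduced (cathode) and Zn is oxidized (anode).
E°cell = E°(cathode) − E°(anode) = −0.15 − (−0.76) = +0.61 V.

+0.61 V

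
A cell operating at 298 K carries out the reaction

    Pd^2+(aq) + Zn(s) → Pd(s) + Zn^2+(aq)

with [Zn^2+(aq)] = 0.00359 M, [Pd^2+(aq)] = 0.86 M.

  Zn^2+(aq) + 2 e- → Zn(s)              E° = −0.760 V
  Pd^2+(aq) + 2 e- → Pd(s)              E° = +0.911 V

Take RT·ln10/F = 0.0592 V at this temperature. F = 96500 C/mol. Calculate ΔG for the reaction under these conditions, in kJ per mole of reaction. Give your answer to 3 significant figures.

−336 kJ/mol

E°cell = +0.911 − (−0.760) = +1.671 V; the balanced reaction transfers n = 2 electrons.
Here Q = [Zn^2+(aq)] / [Pd^2+(aq)] = 0.00417 (log Q = −2.379), giving E = +1.671 − (0.0592/2)·(−2.379) = +1.7414 V.
Then ΔG = −nFE = −2 × 96500 × +1.7414 J/mol = −336 kJ/mol.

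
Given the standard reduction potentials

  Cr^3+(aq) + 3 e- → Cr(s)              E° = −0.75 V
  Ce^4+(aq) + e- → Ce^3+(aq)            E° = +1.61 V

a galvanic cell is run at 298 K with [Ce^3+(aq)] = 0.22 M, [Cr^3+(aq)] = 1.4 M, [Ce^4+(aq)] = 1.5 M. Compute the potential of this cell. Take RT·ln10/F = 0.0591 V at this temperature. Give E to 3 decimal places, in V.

Since E°(Ce⁴⁺/Ce³⁺) > E°(Cr³⁺/Cr), Ce⁴⁺/Ce³⁺ serves as the cathode.
E°cell = +1.61 − (−0.75) = +2.36 V, with n = 3 electrons transferred.
The balanced reaction is 3 Ce^4+(aq) + Cr(s) → 3 Ce^3+(aq) + Cr^3+(aq), so Q = ([Ce^3+(aq)]^3·[Cr^3+(aq)]) / [Ce^4+(aq)]^3 = 0.00442 and log Q = −2.355.
Applying E = E° − (RT ln10/nF)·log Q gives +2.36 − (0.0591/3)(−2.355) = +2.406 V.

+2.406 V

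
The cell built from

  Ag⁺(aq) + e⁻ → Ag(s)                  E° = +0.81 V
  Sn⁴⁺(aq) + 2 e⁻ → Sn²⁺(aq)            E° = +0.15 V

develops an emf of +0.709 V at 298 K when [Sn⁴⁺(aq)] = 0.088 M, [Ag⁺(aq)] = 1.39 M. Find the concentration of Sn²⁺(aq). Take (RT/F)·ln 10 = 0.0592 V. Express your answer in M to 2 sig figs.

Ag⁺/Ag is the cathode (higher E°); E°cell = +0.81 − (+0.15) = +0.66 V with n = 2.
From the Nernst equation, log Q = n(E° − E)/0.0592 = 2·(+0.66 − (+0.709))/0.0592 = −1.655.
For 2 Ag⁺(aq) + Sn²⁺(aq) → 2 Ag(s) + Sn⁴⁺(aq), the reaction quotient is Q = [Sn⁴⁺(aq)] / ([Ag⁺(aq)]^2·[Sn²⁺(aq)]).
Isolating [Sn²⁺(aq)] in Q = 10^{−1.655} yields log [Sn²⁺(aq)] = 0.313, i.e. 2.1 M.

2.1 M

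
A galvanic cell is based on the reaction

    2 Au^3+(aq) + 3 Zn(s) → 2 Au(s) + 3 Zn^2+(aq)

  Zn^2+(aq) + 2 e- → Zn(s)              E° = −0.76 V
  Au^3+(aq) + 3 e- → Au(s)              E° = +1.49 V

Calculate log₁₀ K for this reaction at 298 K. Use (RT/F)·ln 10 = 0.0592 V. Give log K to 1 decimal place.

log K = 228.0

The Au³⁺/Au couple is reduced (cathode); E°cell = +1.49 − (−0.76) = +2.25 V with n = 6.
At equilibrium E = 0, so log K = nE°cell / 0.0592 = (6)(+2.25) / 0.0592 = 228.0.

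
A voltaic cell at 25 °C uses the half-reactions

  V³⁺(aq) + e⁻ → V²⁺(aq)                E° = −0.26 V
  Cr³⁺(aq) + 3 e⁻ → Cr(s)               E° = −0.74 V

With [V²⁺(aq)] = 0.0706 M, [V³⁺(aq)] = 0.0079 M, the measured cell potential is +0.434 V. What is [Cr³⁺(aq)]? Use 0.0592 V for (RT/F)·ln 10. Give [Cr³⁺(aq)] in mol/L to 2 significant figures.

0.30 M

With V³⁺/V²⁺ at the cathode and Cr³⁺/Cr at the anode, E°cell = −0.26 − (−0.74) = +0.48 V (n = 3).
Rearranging E = E° − (0.0592/n)·log Q gives log Q = 3(+0.48 − (+0.434))/0.0592 = 2.331.
Balancing electrons gives 3 V³⁺(aq) + Cr(s) → 3 V²⁺(aq) + Cr³⁺(aq); thus Q = ([V²⁺(aq)]^3·[Cr³⁺(aq)]) / [V³⁺(aq)]^3.
Isolating [Cr³⁺(aq)] in Q = 10^{2.331} yields log [Cr³⁺(aq)] = −0.523, i.e. 0.30 M.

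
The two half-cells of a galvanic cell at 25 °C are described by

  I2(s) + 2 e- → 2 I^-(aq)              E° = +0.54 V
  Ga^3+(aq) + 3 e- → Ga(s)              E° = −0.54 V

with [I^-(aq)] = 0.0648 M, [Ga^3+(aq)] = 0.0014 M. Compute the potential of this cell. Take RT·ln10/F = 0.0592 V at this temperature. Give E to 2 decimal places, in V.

The I₂/I⁻ couple has the more positive E°, so it is the cathode; Ga³⁺/Ga is the anode.
The standard potential is +0.54 − (−0.54) = +1.08 V and the balanced reaction transfers n = 6 electrons.
The balanced reaction is 3 I2(s) + 2 Ga(s) → 6 I^-(aq) + 2 Ga^3+(aq), so Q = [I^-(aq)]^6·[Ga^3+(aq)]^2 = 1.45×10^−13 and log Q = −12.838.
E = E° − (0.0592/n)·log Q = +1.08 − (0.0592/6)(−12.838) = +1.21 V.

+1.21 V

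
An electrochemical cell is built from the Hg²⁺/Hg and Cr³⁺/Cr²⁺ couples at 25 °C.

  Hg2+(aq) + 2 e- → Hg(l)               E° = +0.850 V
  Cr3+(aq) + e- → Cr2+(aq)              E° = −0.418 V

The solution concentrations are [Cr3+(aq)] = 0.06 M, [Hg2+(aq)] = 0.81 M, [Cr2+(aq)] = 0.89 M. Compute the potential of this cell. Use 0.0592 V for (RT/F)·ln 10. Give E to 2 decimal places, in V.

+1.33 V

Since E°(Hg²⁺/Hg) > E°(Cr³⁺/Cr²⁺), Hg²⁺/Hg serves as the cathode.
E°cell = E°cat − E°an = +0.850 − (−0.418) = +1.268 V; n = 2.
The balanced reaction is Hg2+(aq) + 2 Cr2+(aq) → Hg(l) + 2 Cr3+(aq), so Q = [Cr3+(aq)]^2 / ([Hg2+(aq)]·[Cr2+(aq)]^2) = 0.00561 and log Q = −2.251.
By the Nernst equation, E = +1.268 − (0.0592/2)·(−2.251) = +1.33 V.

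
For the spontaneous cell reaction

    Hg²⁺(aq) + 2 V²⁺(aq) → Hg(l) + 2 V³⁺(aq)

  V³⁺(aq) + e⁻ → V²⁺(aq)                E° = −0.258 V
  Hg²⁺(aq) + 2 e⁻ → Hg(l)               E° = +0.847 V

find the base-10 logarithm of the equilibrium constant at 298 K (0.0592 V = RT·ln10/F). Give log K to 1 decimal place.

log K = 37.3

The Hg²⁺/Hg couple is reduced (cathode); E°cell = +0.847 − (−0.258) = +1.105 V with n = 2.
At equilibrium E = 0, so log K = nE°cell / 0.0592 = (2)(+1.105) / 0.0592 = 37.3.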